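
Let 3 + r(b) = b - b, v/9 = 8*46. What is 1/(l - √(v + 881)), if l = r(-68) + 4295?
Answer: 4292/18417071 + √4193/18417071 ≈ 0.00023656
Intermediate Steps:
v = 3312 (v = 9*(8*46) = 9*368 = 3312)
r(b) = -3 (r(b) = -3 + (b - b) = -3 + 0 = -3)
l = 4292 (l = -3 + 4295 = 4292)
1/(l - √(v + 881)) = 1/(4292 - √(3312 + 881)) = 1/(4292 - √4193)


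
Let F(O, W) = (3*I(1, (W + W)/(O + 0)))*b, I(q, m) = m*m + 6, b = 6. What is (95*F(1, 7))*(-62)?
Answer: -21416040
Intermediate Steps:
I(q, m) = 6 + m² (I(q, m) = m² + 6 = 6 + m²)
F(O, W) = 108 + 72*W²/O² (F(O, W) = (3*(6 + ((W + W)/(O + 0))²))*6 = (3*(6 + ((2*W)/O)²))*6 = (3*(6 + (2*W/O)²))*6 = (3*(6 + 4*W²/O²))*6 = (18 + 12*W²/O²)*6 = 108 + 72*W²/O²)
(95*F(1, 7))*(-62) = (95*(108 + 72*7²/1²))*(-62) = (95*(108 + 72*1*49))*(-62) = (95*(108 + 3528))*(-62) = (95*3636)*(-62) = 345420*(-62) = -21416040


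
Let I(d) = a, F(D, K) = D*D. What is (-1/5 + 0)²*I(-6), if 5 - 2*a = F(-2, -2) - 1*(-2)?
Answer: -1/50 ≈ -0.020000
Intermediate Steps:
F(D, K) = D²
a = -½ (a = 5/2 - ((-2)² - 1*(-2))/2 = 5/2 - (4 + 2)/2 = 5/2 - ½*6 = 5/2 - 3 = -½ ≈ -0.50000)
I(d) = -½
(-1/5 + 0)²*I(-6) = (-1/5 + 0)²*(-½) = (-1*⅕ + 0)²*(-½) = (-⅕ + 0)²*(-½) = (-⅕)²*(-½) = (1/25)*(-½) = -1/50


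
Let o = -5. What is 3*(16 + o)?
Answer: 33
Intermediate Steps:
3*(16 + o) = 3*(16 - 5) = 3*11 = 33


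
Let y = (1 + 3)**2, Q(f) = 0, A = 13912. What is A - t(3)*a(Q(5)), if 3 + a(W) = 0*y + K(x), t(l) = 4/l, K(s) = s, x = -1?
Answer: 41752/3 ≈ 13917.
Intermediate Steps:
y = 16 (y = 4**2 = 16)
a(W) = -4 (a(W) = -3 + (0*16 - 1) = -3 + (0 - 1) = -3 - 1 = -4)
A - t(3)*a(Q(5)) = 13912 - 4/3*(-4) = 13912 - 4*(1/3)*(-4) = 13912 - 4*(-4)/3 = 13912 - 1*(-16/3) = 13912 + 16/3 = 41752/3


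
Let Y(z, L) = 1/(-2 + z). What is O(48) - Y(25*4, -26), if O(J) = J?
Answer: 4703/98 ≈ 47.990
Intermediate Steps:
O(48) - Y(25*4, -26) = 48 - 1/(-2 + 25*4) = 48 - 1/(-2 + 100) = 48 - 1/98 = 4703/98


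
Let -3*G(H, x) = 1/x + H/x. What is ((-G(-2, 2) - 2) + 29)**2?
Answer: 25921/36 ≈ 720.03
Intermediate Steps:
G(H, x) = -1/(3*x) - H/(3*x) (G(H, x) = -(1/x + H/x)/3 = -1/(3*x) - H/(3*x))
((-G(-2, 2) - 2) + 29)**2 = ((-(-1 - 1*(-2))/(3*2) - 2) + 29)**2 = ((-(-1 + 2)/(3*2) - 2) + 29)**2 = ((-1/(3*2) - 2) + 29)**2 = ((-1*1/6 - 2) + 29)**2 = ((-1/6 - 2) + 29)**2 = (-13/6 + 29)**2 = (161/6)**2 = 25921/36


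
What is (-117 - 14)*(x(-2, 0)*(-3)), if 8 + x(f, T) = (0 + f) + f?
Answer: -4716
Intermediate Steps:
x(f, T) = -8 + 2*f (x(f, T) = -8 + ((0 + f) + f) = -8 + (f + f) = -8 + 2*f)
(-117 - 14)*(x(-2, 0)*(-3)) = (-117 - 14)*((-8 + 2*(-2))*(-3)) = -131*(-8 - 4)*(-3) = -(-1572)*(-3) = -131*36 = -4716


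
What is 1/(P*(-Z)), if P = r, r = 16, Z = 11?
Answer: -1/176 ≈ -0.0056818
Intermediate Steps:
P = 16
1/(P*(-Z)) = 1/(16*(-1*11)) = 1/(16*(-11)) = 1/(-176) = -1/176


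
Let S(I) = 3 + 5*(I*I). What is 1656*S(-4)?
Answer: 137448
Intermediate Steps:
S(I) = 3 + 5*I²
1656*S(-4) = 1656*(3 + 5*(-4)²) = 1656*(3 + 5*16) = 1656*(3 + 80) = 1656*83 = 137448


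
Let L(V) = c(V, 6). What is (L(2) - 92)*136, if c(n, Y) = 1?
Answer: -12376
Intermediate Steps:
L(V) = 1
(L(2) - 92)*136 = (1 - 92)*136 = -91*136 = -12376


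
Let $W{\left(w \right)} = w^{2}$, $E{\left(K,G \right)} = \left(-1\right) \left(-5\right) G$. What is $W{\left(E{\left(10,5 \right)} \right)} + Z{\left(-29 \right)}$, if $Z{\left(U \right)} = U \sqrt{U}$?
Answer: $625 - 29 i \sqrt{29} \approx 625.0 - 156.17 i$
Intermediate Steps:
$E{\left(K,G \right)} = 5 G$
$Z{\left(U \right)} = U^{\frac{3}{2}}$
$W{\left(E{\left(10,5 \right)} \right)} + Z{\left(-29 \right)} = \left(5 \cdot 5\right)^{2} + \left(-29\right)^{\frac{3}{2}} = 25^{2} - 29 i \sqrt{29} = 625 - 29 i \sqrt{29}$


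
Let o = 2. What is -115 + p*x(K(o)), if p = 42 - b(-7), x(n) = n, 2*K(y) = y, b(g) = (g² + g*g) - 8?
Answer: -163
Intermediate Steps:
b(g) = -8 + 2*g² (b(g) = (g² + g²) - 8 = 2*g² - 8 = -8 + 2*g²)
K(y) = y/2
p = -48 (p = 42 - (-8 + 2*(-7)²) = 42 - (-8 + 2*49) = 42 - (-8 + 98) = 42 - 1*90 = 42 - 90 = -48)
-115 + p*x(K(o)) = -115 - 24*2 = -115 - 48*1 = -115 - 48 = -163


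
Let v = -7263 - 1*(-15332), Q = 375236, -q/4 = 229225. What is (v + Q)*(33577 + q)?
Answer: -338582122515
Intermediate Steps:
q = -916900 (q = -4*229225 = -916900)
v = 8069 (v = -7263 + 15332 = 8069)
(v + Q)*(33577 + q) = (8069 + 375236)*(33577 - 916900) = 383305*(-883323) = -338582122515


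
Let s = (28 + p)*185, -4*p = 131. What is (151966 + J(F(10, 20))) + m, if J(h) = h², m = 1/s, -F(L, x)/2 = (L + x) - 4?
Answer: 543665046/3515 ≈ 1.5467e+5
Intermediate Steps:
F(L, x) = 8 - 2*L - 2*x (F(L, x) = -2*((L + x) - 4) = -2*(-4 + L + x) = 8 - 2*L - 2*x)
p = -131/4 (p = -¼*131 = -131/4 ≈ -32.750)
s = -3515/4 (s = (28 - 131/4)*185 = -19/4*185 = -3515/4 ≈ -878.75)
m = -4/3515 (m = 1/(-3515/4) = -4/3515 ≈ -0.0011380)
(151966 + J(F(10, 20))) + m = (151966 + (8 - 2*10 - 2*20)²) - 4/3515 = (151966 + (8 - 20 - 40)²) - 4/3515 = (151966 + (-52)²) - 4/3515 = (151966 + 2704) - 4/3515 = 154670 - 4/3515 = 543665046/3515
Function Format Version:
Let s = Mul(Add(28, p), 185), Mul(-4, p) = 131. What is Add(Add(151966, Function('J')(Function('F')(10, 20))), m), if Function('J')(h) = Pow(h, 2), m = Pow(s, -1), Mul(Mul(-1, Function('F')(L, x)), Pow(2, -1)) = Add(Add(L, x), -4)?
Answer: Rational(543665046, 3515) ≈ 1.5467e+5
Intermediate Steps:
Function('F')(L, x) = Add(8, Mul(-2, L), Mul(-2, x)) (Function('F')(L, x) = Mul(-2, Add(Add(L, x), -4)) = Mul(-2, Add(-4, L, x)) = Add(8, Mul(-2, L), Mul(-2, x)))
p = Rational(-131, 4) (p = Mul(Rational(-1, 4), 131) = Rational(-131, 4) ≈ -32.750)
s = Rational(-3515, 4) (s = Mul(Add(28, Rational(-131, 4)), 185) = Mul(Rational(-19, 4), 185) = Rational(-3515, 4) ≈ -878.75)
m = Rational(-4, 3515) (m = Pow(Rational(-3515, 4), -1) = Rational(-4, 3515) ≈ -0.0011380)
Add(Add(151966, Function('J')(Function('F')(10, 20))), m) = Add(Add(151966, Pow(Add(8, Mul(-2, 10), Mul(-2, 20)), 2)), Rational(-4, 3515)) = Add(Add(151966, Pow(Add(8, -20, -40), 2)), Rational(-4, 3515)) = Add(Add(151966, Pow(-52, 2)), Rational(-4, 3515)) = Add(Add(151966, 2704), Rational(-4, 3515)) = Add(154670, Rational(-4, 3515)) = Rational(543665046, 3515)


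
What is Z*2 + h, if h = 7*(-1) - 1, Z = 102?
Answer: 196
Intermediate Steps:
h = -8 (h = -7 - 1 = -8)
Z*2 + h = 102*2 - 8 = 204 - 8 = 196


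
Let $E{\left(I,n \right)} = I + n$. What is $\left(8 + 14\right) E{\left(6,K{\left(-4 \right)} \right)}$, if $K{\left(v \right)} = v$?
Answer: $44$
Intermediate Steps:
$\left(8 + 14\right) E{\left(6,K{\left(-4 \right)} \right)} = \left(8 + 14\right) \left(6 - 4\right) = 22 \cdot 2 = 44$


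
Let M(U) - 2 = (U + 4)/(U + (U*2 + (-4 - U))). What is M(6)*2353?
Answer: 30589/4 ≈ 7647.3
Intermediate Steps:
M(U) = 2 + (4 + U)/(-4 + 2*U) (M(U) = 2 + (U + 4)/(U + (U*2 + (-4 - U))) = 2 + (4 + U)/(U + (2*U + (-4 - U))) = 2 + (4 + U)/(U + (-4 + U)) = 2 + (4 + U)/(-4 + 2*U))
M(6)*2353 = ((-4 + 5*6)/(2*(-2 + 6)))*2353 = ((½)*(-4 + 30)/4)*2353 = ((½)*(¼)*26)*2353 = (13/4)*2353 = 30589/4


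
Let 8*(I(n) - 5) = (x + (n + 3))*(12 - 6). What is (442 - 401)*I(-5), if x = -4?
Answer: 41/2 ≈ 20.500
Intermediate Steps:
I(n) = 17/4 + 3*n/4 (I(n) = 5 + ((-4 + (n + 3))*(12 - 6))/8 = 5 + ((-4 + (3 + n))*6)/8 = 5 + ((-1 + n)*6)/8 = 5 + (-6 + 6*n)/8 = 5 + (-¾ + 3*n/4) = 17/4 + 3*n/4)
(442 - 401)*I(-5) = (442 - 401)*(17/4 + (¾)*(-5)) = 41*(17/4 - 15/4) = 41*(½) = 41/2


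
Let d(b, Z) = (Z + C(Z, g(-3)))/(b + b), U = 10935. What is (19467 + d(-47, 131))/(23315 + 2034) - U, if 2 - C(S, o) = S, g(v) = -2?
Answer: -13027076857/1191403 ≈ -10934.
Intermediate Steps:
C(S, o) = 2 - S
d(b, Z) = 1/b (d(b, Z) = (Z + (2 - Z))/(b + b) = 2/((2*b)) = 2*(1/(2*b)) = 1/b)
(19467 + d(-47, 131))/(23315 + 2034) - U = (19467 + 1/(-47))/(23315 + 2034) - 1*10935 = (19467 - 1/47)/25349 - 10935 = (914948/47)*(1/25349) - 10935 = 914948/1191403 - 10935 = -13027076857/1191403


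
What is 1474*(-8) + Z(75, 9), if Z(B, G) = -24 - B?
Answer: -11891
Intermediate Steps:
1474*(-8) + Z(75, 9) = 1474*(-8) + (-24 - 1*75) = -11792 + (-24 - 75) = -11792 - 99 = -11891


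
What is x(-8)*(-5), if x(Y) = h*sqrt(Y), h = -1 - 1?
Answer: 20*I*sqrt(2) ≈ 28.284*I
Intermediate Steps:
h = -2
x(Y) = -2*sqrt(Y)
x(-8)*(-5) = -4*I*sqrt(2)*(-5) = 20*I*sqrt(2)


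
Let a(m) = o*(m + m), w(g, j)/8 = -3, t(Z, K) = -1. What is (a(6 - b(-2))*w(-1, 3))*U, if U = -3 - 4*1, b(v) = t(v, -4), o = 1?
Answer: 2352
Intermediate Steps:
w(g, j) = -24 (w(g, j) = 8*(-3) = -24)
b(v) = -1
U = -7 (U = -3 - 4 = -7)
a(m) = 2*m (a(m) = 1*(m + m) = 1*(2*m) = 2*m)
(a(6 - b(-2))*w(-1, 3))*U = ((2*(6 - 1*(-1)))*(-24))*(-7) = ((2*(6 + 1))*(-24))*(-7) = ((2*7)*(-24))*(-7) = (14*(-24))*(-7) = -336*(-7) = 2352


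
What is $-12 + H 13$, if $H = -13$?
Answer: $-181$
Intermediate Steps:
$-12 + H 13 = -12 - 169 = -181$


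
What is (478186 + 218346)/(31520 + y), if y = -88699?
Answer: -696532/57179 ≈ -12.182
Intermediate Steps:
(478186 + 218346)/(31520 + y) = (478186 + 218346)/(31520 - 88699) = 696532/(-57179) = 696532*(-1/57179) = -696532/57179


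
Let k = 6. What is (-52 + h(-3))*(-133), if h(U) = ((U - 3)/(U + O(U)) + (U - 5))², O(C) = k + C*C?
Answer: -10773/4 ≈ -2693.3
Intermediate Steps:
O(C) = 6 + C² (O(C) = 6 + C*C = 6 + C²)
h(U) = (-5 + U + (-3 + U)/(6 + U + U²))² (h(U) = ((U - 3)/(U + (6 + U²)) + (U - 5))² = ((-3 + U)/(6 + U + U²) + (-5 + U))² = (-5 + U + (-3 + U)/(6 + U + U²))²)
(-52 + h(-3))*(-133) = (-52 + (33 - 1*(-3)³ - 2*(-3) + 4*(-3)²)²/(6 - 3 + (-3)²)²)*(-133) = (-52 + (33 - 1*(-27) + 6 + 4*9)²/(6 - 3 + 9)²)*(-133) = (-52 + (33 + 27 + 6 + 36)²/12²)*(-133) = (-52 + (1/144)*102²)*(-133) = (-52 + (1/144)*10404)*(-133) = (-52 + 289/4)*(-133) = (81/4)*(-133) = -10773/4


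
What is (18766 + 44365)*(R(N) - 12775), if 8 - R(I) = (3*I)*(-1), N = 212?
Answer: -765842161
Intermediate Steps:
R(I) = 8 + 3*I (R(I) = 8 - 3*I*(-1) = 8 - (-3)*I = 8 + 3*I)
(18766 + 44365)*(R(N) - 12775) = (18766 + 44365)*((8 + 3*212) - 12775) = 63131*((8 + 636) - 12775) = 63131*(644 - 12775) = 63131*(-12131) = -765842161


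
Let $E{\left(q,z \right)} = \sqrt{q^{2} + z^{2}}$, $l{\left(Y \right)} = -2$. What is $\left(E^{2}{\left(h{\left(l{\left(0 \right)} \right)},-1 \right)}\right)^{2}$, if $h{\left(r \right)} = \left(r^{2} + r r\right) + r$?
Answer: $1369$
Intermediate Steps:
$h{\left(r \right)} = r + 2 r^{2}$ ($h{\left(r \right)} = \left(r^{2} + r^{2}\right) + r = 2 r^{2} + r = r + 2 r^{2}$)
$\left(E^{2}{\left(h{\left(l{\left(0 \right)} \right)},-1 \right)}\right)^{2} = \left(\left(\sqrt{\left(- 2 \left(1 + 2 \left(-2\right)\right)\right)^{2} + \left(-1\right)^{2}}\right)^{2}\right)^{2} = \left(\left(\sqrt{\left(- 2 \left(1 - 4\right)\right)^{2} + 1}\right)^{2}\right)^{2} = \left(\left(\sqrt{\left(\left(-2\right) \left(-3\right)\right)^{2} + 1}\right)^{2}\right)^{2} = \left(\left(\sqrt{6^{2} + 1}\right)^{2}\right)^{2} = \left(\left(\sqrt{36 + 1}\right)^{2}\right)^{2} = \left(\left(\sqrt{37}\right)^{2}\right)^{2} = 37^{2} = 1369$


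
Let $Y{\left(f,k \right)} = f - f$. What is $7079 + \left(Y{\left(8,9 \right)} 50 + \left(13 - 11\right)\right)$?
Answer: $7081$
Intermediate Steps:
$Y{\left(f,k \right)} = 0$
$7079 + \left(Y{\left(8,9 \right)} 50 + \left(13 - 11\right)\right) = 7079 + \left(0 \cdot 50 + \left(13 - 11\right)\right) = 7079 + \left(0 + 2\right) = 7079 + 2 = 7081$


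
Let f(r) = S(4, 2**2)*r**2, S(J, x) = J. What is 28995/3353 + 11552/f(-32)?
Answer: 4921793/429184 ≈ 11.468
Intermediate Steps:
f(r) = 4*r**2
28995/3353 + 11552/f(-32) = 28995/3353 + 11552/((4*(-32)**2)) = 28995*(1/3353) + 11552/((4*1024)) = 28995/3353 + 11552/4096 = 28995/3353 + 11552*(1/4096) = 28995/3353 + 361/128 = 4921793/429184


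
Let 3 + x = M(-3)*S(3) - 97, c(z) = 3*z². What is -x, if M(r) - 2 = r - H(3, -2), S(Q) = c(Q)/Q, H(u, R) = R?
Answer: 91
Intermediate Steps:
S(Q) = 3*Q (S(Q) = (3*Q²)/Q = 3*Q)
M(r) = 4 + r (M(r) = 2 + (r - 1*(-2)) = 2 + (r + 2) = 2 + (2 + r) = 4 + r)
x = -91 (x = -3 + ((4 - 3)*(3*3) - 97) = -3 + (1*9 - 97) = -3 + (9 - 97) = -3 - 88 = -91)
-x = -1*(-91) = 91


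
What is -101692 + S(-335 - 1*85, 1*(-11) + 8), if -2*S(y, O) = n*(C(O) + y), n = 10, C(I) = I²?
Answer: -99637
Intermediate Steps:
S(y, O) = -5*y - 5*O² (S(y, O) = -5*(O² + y) = -5*(y + O²) = -(10*y + 10*O²)/2 = -5*y - 5*O²)
-101692 + S(-335 - 1*85, 1*(-11) + 8) = -101692 + (-5*(-335 - 1*85) - 5*(1*(-11) + 8)²) = -101692 + (-5*(-335 - 85) - 5*(-11 + 8)²) = -101692 + (-5*(-420) - 5*(-3)²) = -101692 + (2100 - 5*9) = -101692 + (2100 - 45) = -101692 + 2055 = -99637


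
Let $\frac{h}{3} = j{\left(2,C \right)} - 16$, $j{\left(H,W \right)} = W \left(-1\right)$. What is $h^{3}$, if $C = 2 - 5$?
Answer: $-59319$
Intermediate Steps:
$C = -3$
$j{\left(H,W \right)} = - W$
$h = -39$ ($h = 3 \left(\left(-1\right) \left(-3\right) - 16\right) = 3 \left(3 - 16\right) = 3 \left(-13\right) = -39$)
$h^{3} = \left(-39\right)^{3} = -59319$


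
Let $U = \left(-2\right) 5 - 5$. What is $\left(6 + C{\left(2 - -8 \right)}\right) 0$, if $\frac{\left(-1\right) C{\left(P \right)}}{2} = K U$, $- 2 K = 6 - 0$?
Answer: $0$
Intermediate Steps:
$U = -15$ ($U = -10 - 5 = -15$)
$K = -3$ ($K = - \frac{6 - 0}{2} = - \frac{6 + 0}{2} = \left(- \frac{1}{2}\right) 6 = -3$)
$C{\left(P \right)} = -90$ ($C{\left(P \right)} = - 2 \left(\left(-3\right) \left(-15\right)\right) = \left(-2\right) 45 = -90$)
$\left(6 + C{\left(2 - -8 \right)}\right) 0 = \left(6 - 90\right) 0 = \left(-84\right) 0 = 0$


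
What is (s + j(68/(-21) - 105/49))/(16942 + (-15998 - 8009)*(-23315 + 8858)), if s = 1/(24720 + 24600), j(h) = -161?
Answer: -7940519/17118288474120 ≈ -4.6386e-7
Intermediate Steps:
s = 1/49320 ≈ 2.0276e-5
(s + j(68/(-21) - 105/49))/(16942 + (-15998 - 8009)*(-23315 + 8858)) = (1/49320 - 161)/(16942 + (-15998 - 8009)*(-23315 + 8858)) = -7940519/(49320*(16942 - 24007*(-14457))) = -7940519/(49320*(16942 + 347069199)) = -7940519/49320/347086141 = -7940519/49320*1/347086141 = -7940519/17118288474120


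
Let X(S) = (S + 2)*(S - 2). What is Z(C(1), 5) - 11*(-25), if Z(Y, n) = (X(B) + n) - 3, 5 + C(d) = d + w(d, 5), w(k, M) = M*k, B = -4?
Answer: 289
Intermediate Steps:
X(S) = (-2 + S)*(2 + S) (X(S) = (2 + S)*(-2 + S) = (-2 + S)*(2 + S))
C(d) = -5 + 6*d (C(d) = -5 + (d + 5*d) = -5 + 6*d)
Z(Y, n) = 9 + n (Z(Y, n) = ((-4 + (-4)²) + n) - 3 = ((-4 + 16) + n) - 3 = (12 + n) - 3 = 9 + n)
Z(C(1), 5) - 11*(-25) = (9 + 5) - 11*(-25) = 14 + 275 = 289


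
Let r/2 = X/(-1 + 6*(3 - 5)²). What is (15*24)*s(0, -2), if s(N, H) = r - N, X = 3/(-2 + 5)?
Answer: 720/23 ≈ 31.304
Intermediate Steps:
X = 1 (X = 3/3 = 3*(⅓) = 1)
r = 2/23 (r = 2*(1/(-1 + 6*(3 - 5)²)) = 2*(1/(-1 + 6*(-2)²)) = 2*(1/(-1 + 6*4)) = 2*(1/(-1 + 24)) = 2*(1/23) = 2/23 ≈ 0.086957)
s(N, H) = 2/23 - N
(15*24)*s(0, -2) = (15*24)*(2/23 - 1*0) = 360*(2/23 + 0) = 360*(2/23) = 720/23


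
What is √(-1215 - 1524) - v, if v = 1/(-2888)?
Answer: 1/2888 + I*√2739 ≈ 0.00034626 + 52.335*I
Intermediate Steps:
v = -1/2888 ≈ -0.00034626
√(-1215 - 1524) - v = √(-1215 - 1524) - 1*(-1/2888) = √(-2739) + 1/2888 = I*√2739 + 1/2888 = 1/2888 + I*√2739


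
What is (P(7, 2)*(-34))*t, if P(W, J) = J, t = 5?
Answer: -340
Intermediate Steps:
(P(7, 2)*(-34))*t = (2*(-34))*5 = -68*5 = -340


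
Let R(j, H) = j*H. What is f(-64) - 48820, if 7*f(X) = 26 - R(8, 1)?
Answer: -341722/7 ≈ -48817.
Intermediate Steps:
R(j, H) = H*j
f(X) = 18/7 (f(X) = (26 - 8)/7 = (⅐)*18 = 18/7)
f(-64) - 48820 = 18/7 - 48820 = -341722/7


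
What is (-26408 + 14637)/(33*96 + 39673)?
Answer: -11771/42841 ≈ -0.27476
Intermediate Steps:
(-26408 + 14637)/(33*96 + 39673) = -11771/(3168 + 39673) = -11771/42841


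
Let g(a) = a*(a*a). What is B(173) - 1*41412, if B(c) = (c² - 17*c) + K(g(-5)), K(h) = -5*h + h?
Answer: -13924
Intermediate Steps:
g(a) = a³ (g(a) = a*a² = a³)
K(h) = -4*h
B(c) = 500 + c² - 17*c (B(c) = (c² - 17*c) - 4*(-5)³ = (c² - 17*c) - 4*(-125) = (c² - 17*c) + 500 = 500 + c² - 17*c)
B(173) - 1*41412 = (500 + 173² - 17*173) - 1*41412 = (500 + 29929 - 2941) - 41412 = 27488 - 41412 = -13924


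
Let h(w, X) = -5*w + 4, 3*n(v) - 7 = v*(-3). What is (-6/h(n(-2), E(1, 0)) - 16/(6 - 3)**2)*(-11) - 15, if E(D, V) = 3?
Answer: 391/477 ≈ 0.81971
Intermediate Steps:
n(v) = 7/3 - v (n(v) = 7/3 + (v*(-3))/3 = 7/3 + (-3*v)/3 = 7/3 - v)
h(w, X) = 4 - 5*w
(-6/h(n(-2), E(1, 0)) - 16/(6 - 3)**2)*(-11) - 15 = (-6/(4 - 5*(7/3 - 1*(-2))) - 16/(6 - 3)**2)*(-11) - 15 = (-6/(4 - 5*(7/3 + 2)) - 16/(3**2))*(-11) - 15 = (-6/(4 - 5*13/3) - 16/9)*(-11) - 15 = (-6/(4 - 65/3) - 16*1/9)*(-11) - 15 = (-6/(-53/3) - 16/9)*(-11) - 15 = (-6*(-3/53) - 16/9)*(-11) - 15 = (18/53 - 16/9)*(-11) - 15 = -686/477*(-11) - 15 = 7546/477 - 15 = 391/477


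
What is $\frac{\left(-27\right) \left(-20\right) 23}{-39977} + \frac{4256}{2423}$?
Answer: $\frac{140048452}{96864271} \approx 1.4458$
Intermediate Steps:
$\frac{\left(-27\right) \left(-20\right) 23}{-39977} + \frac{4256}{2423} = 540 \cdot 23 \left(- \frac{1}{39977}\right) + 4256 \cdot \frac{1}{2423} = 12420 \left(- \frac{1}{39977}\right) + \frac{4256}{2423} = - \frac{12420}{39977} + \frac{4256}{2423} = \frac{140048452}{96864271}$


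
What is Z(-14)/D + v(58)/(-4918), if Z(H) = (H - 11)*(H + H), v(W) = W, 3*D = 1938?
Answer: 851283/794257 ≈ 1.0718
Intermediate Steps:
D = 646 (D = (⅓)*1938 = 646)
Z(H) = 2*H*(-11 + H) (Z(H) = (-11 + H)*(2*H) = 2*H*(-11 + H))
Z(-14)/D + v(58)/(-4918) = (2*(-14)*(-11 - 14))/646 + 58/(-4918) = (2*(-14)*(-25))*(1/646) + 58*(-1/4918) = 700*(1/646) - 29/2459 = 350/323 - 29/2459 = 851283/794257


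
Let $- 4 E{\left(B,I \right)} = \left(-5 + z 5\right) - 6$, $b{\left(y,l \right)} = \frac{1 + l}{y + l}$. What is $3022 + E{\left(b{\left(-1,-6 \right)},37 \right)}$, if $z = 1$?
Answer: $\frac{6047}{2} \approx 3023.5$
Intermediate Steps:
$b{\left(y,l \right)} = \frac{1 + l}{l + y}$
$E{\left(B,I \right)} = \frac{3}{2}$ ($E{\left(B,I \right)} = - \frac{\left(-5 + 1 \cdot 5\right) - 6}{4} = - \frac{\left(-5 + 5\right) - 6}{4} = - \frac{0 - 6}{4} = \left(- \frac{1}{4}\right) \left(-6\right) = \frac{3}{2}$)
$3022 + E{\left(b{\left(-1,-6 \right)},37 \right)} = 3022 + \frac{3}{2} = \frac{6047}{2}$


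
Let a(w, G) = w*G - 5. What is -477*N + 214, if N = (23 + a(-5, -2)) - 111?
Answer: 39805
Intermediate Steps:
a(w, G) = -5 + G*w (a(w, G) = G*w - 5 = -5 + G*w)
N = -83 (N = (23 + (-5 - 2*(-5))) - 111 = (23 + (-5 + 10)) - 111 = (23 + 5) - 111 = 28 - 111 = -83)
-477*N + 214 = -477*(-83) + 214 = 39591 + 214 = 39805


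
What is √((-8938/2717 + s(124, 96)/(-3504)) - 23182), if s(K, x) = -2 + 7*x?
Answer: I*√131341991409342714/2380092 ≈ 152.27*I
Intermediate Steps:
√((-8938/2717 + s(124, 96)/(-3504)) - 23182) = √((-8938/2717 + (-2 + 7*96)/(-3504)) - 23182) = √((-8938*1/2717 + (-2 + 672)*(-1/3504)) - 23182) = √((-8938/2717 + 670*(-1/3504)) - 23182) = √((-8938/2717 - 335/1752) - 23182) = √(-16569571/4760184 - 23182) = √(-110367155059/4760184) = I*√131341991409342714/2380092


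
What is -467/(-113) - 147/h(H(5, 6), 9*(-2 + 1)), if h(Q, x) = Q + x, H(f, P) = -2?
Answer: 21748/1243 ≈ 17.496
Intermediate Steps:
-467/(-113) - 147/h(H(5, 6), 9*(-2 + 1)) = -467/(-113) - 147/(-2 + 9*(-2 + 1)) = -467*(-1/113) - 147/(-2 + 9*(-1)) = 467/113 - 147/(-2 - 9) = 467/113 - 147/(-11) = 467/113 - 147*(-1/11) = 467/113 + 147/11 = 21748/1243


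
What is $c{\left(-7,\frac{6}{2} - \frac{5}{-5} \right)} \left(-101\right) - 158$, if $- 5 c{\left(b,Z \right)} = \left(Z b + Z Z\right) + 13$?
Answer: $- \frac{689}{5} \approx -137.8$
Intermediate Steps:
$c{\left(b,Z \right)} = - \frac{13}{5} - \frac{Z^{2}}{5} - \frac{Z b}{5}$ ($c{\left(b,Z \right)} = - \frac{\left(Z b + Z Z\right) + 13}{5} = - \frac{\left(Z b + Z^{2}\right) + 13}{5} = - \frac{\left(Z^{2} + Z b\right) + 13}{5} = - \frac{13 + Z^{2} + Z b}{5} = - \frac{13}{5} - \frac{Z^{2}}{5} - \frac{Z b}{5}$)
$c{\left(-7,\frac{6}{2} - \frac{5}{-5} \right)} \left(-101\right) - 158 = \left(- \frac{13}{5} - \frac{\left(\frac{6}{2} - \frac{5}{-5}\right)^{2}}{5} - \frac{1}{5} \left(\frac{6}{2} - \frac{5}{-5}\right) \left(-7\right)\right) \left(-101\right) - 158 = \left(- \frac{13}{5} - \frac{\left(6 \cdot \frac{1}{2} - -1\right)^{2}}{5} - \frac{1}{5} \left(6 \cdot \frac{1}{2} - -1\right) \left(-7\right)\right) \left(-101\right) - 158 = \left(- \frac{13}{5} - \frac{\left(3 + 1\right)^{2}}{5} - \frac{1}{5} \left(3 + 1\right) \left(-7\right)\right) \left(-101\right) - 158 = \left(- \frac{13}{5} - \frac{4^{2}}{5} - \frac{4}{5} \left(-7\right)\right) \left(-101\right) - 158 = \left(- \frac{13}{5} - \frac{16}{5} + \frac{28}{5}\right) \left(-101\right) - 158 = \left(- \frac{1}{5}\right) \left(-101\right) - 158 = \frac{101}{5} - 158 = - \frac{689}{5}$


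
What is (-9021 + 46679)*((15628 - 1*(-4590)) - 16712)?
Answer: 132028948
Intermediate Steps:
(-9021 + 46679)*((15628 - 1*(-4590)) - 16712) = 37658*((15628 + 4590) - 16712) = 37658*(20218 - 16712) = 37658*3506 = 132028948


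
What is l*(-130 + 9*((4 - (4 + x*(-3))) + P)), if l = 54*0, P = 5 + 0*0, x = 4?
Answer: 0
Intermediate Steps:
P = 5 (P = 5 + 0 = 5)
l = 0
l*(-130 + 9*((4 - (4 + x*(-3))) + P)) = 0*(-130 + 9*((4 - (4 + 4*(-3))) + 5)) = 0*(-130 + 9*((4 - (4 - 12)) + 5)) = 0*(-130 + 9*((4 - 1*(-8)) + 5)) = 0*(-130 + 9*((4 + 8) + 5)) = 0*(-130 + 9*(12 + 5)) = 0*(-130 + 9*17) = 0*(-130 + 153) = 0*23 = 0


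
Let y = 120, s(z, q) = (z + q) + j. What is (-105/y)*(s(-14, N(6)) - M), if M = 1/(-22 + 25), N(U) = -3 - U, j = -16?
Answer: 413/12 ≈ 34.417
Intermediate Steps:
s(z, q) = -16 + q + z (s(z, q) = (z + q) - 16 = (q + z) - 16 = -16 + q + z)
M = 1/3 ≈ 0.33333
(-105/y)*(s(-14, N(6)) - M) = (-105/120)*((-16 + (-3 - 1*6) - 14) - 1*1/3) = (-105*1/120)*((-16 + (-3 - 6) - 14) - 1/3) = -7*((-16 - 9 - 14) - 1/3)/8 = -7*(-39 - 1/3)/8 = -7/8*(-118/3) = 413/12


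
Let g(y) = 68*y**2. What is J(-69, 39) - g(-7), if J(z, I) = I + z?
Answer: -3362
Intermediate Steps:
J(-69, 39) - g(-7) = (39 - 69) - 68*(-7)**2 = -30 - 68*49 = -30 - 1*3332 = -30 - 3332 = -3362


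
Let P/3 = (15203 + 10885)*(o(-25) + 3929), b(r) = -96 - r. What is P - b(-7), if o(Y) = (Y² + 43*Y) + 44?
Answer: 275724161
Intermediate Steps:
o(Y) = 44 + Y² + 43*Y
P = 275724072 (P = 3*((15203 + 10885)*((44 + (-25)² + 43*(-25)) + 3929)) = 3*(26088*((44 + 625 - 1075) + 3929)) = 3*(26088*(-406 + 3929)) = 3*(26088*3523) = 3*91908024 = 275724072)
P - b(-7) = 275724072 - (-96 - 1*(-7)) = 275724072 - (-96 + 7) = 275724072 - 1*(-89) = 275724072 + 89 = 275724161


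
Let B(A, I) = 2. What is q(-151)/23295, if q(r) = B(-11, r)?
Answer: 2/23295 ≈ 8.5855e-5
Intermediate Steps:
q(r) = 2
q(-151)/23295 = 2/23295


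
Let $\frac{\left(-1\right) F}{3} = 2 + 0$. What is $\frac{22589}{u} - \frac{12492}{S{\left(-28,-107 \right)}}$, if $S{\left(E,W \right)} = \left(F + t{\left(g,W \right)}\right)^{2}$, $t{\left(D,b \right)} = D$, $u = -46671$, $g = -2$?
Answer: $- \frac{146114957}{746736} \approx -195.67$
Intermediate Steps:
$F = -6$ ($F = - 3 \left(2 + 0\right) = \left(-3\right) 2 = -6$)
$S{\left(E,W \right)} = 64$ ($S{\left(E,W \right)} = \left(-6 - 2\right)^{2} = \left(-8\right)^{2} = 64$)
$\frac{22589}{u} - \frac{12492}{S{\left(-28,-107 \right)}} = \frac{22589}{-46671} - \frac{12492}{64} = 22589 \left(- \frac{1}{46671}\right) - \frac{3123}{16} = - \frac{22589}{46671} - \frac{3123}{16} = - \frac{146114957}{746736}$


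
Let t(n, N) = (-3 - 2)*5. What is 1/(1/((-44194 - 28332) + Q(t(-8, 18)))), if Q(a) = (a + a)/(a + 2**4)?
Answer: -652684/9 ≈ -72521.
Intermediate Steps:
t(n, N) = -25 (t(n, N) = -5*5 = -25)
Q(a) = 2*a/(16 + a) (Q(a) = (2*a)/(a + 16) = (2*a)/(16 + a) = 2*a/(16 + a))
1/(1/((-44194 - 28332) + Q(t(-8, 18)))) = 1/(1/((-44194 - 28332) + 2*(-25)/(16 - 25))) = 1/(1/(-72526 + 2*(-25)/(-9))) = 1/(1/(-72526 + 2*(-25)*(-1/9))) = 1/(1/(-72526 + 50/9)) = 1/(1/(-652684/9)) = 1/(-9/652684) = -652684/9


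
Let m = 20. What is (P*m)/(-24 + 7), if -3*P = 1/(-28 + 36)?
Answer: 5/102 ≈ 0.049020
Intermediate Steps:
P = -1/24 (P = -1/(3*(-28 + 36)) = -⅓/8 = -⅓*⅛ = -1/24 ≈ -0.041667)
(P*m)/(-24 + 7) = (-1/24*20)/(-24 + 7) = -⅚/(-17) = -⅚*(-1/17) = 5/102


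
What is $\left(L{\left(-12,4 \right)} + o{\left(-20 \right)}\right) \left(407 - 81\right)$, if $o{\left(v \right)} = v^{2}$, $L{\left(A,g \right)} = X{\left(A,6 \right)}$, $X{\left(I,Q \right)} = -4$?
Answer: $129096$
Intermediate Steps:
$L{\left(A,g \right)} = -4$
$\left(L{\left(-12,4 \right)} + o{\left(-20 \right)}\right) \left(407 - 81\right) = \left(-4 + \left(-20\right)^{2}\right) \left(407 - 81\right) = \left(-4 + 400\right) 326 = 396 \cdot 326 = 129096$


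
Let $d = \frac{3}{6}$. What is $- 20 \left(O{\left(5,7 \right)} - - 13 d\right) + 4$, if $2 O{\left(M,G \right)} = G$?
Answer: $-196$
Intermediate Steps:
$O{\left(M,G \right)} = \frac{G}{2}$
$d = \frac{1}{2}$ ($d = 3 \cdot \frac{1}{6} = \frac{1}{2} \approx 0.5$)
$- 20 \left(O{\left(5,7 \right)} - - 13 d\right) + 4 = - 20 \left(\frac{1}{2} \cdot 7 - \left(-13\right) \frac{1}{2}\right) + 4 = - 20 \left(\frac{7}{2} - - \frac{13}{2}\right) + 4 = - 20 \left(\frac{7}{2} + \frac{13}{2}\right) + 4 = \left(-20\right) 10 + 4 = -200 + 4 = -196$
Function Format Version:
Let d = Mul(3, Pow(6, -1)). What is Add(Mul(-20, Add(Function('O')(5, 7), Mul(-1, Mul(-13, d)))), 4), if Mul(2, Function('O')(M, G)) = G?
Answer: -196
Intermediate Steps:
Function('O')(M, G) = Mul(Rational(1, 2), G)
d = Rational(1, 2) (d = Mul(3, Rational(1, 6)) = Rational(1, 2) ≈ 0.50000)
Add(Mul(-20, Add(Function('O')(5, 7), Mul(-1, Mul(-13, d)))), 4) = Add(Mul(-20, Add(Mul(Rational(1, 2), 7), Mul(-1, Mul(-13, Rational(1, 2))))), 4) = Add(Mul(-20, Add(Rational(7, 2), Mul(-1, Rational(-13, 2)))), 4) = Add(Mul(-20, Add(Rational(7, 2), Rational(13, 2))), 4) = Add(Mul(-20, 10), 4) = Add(-200, 4) = -196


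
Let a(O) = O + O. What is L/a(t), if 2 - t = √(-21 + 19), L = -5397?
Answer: -1799/2 - 1799*I*√2/4 ≈ -899.5 - 636.04*I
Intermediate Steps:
t = 2 - I*√2 (t = 2 - √(-21 + 19) = 2 - √(-2) = 2 - I*√2 ≈ 2.0 - 1.4142*I)
a(O) = 2*O
L/a(t) = -5397*1/(2*(2 - I*√2)) = -5397/(4 - 2*I*√2)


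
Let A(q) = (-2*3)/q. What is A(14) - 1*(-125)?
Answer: 872/7 ≈ 124.57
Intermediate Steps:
A(q) = -6/q
A(14) - 1*(-125) = -6/14 - 1*(-125) = -6*1/14 + 125 = -3/7 + 125 = 872/7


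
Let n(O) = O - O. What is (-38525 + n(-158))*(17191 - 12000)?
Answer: -199983275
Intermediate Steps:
n(O) = 0
(-38525 + n(-158))*(17191 - 12000) = (-38525 + 0)*(17191 - 12000) = -38525*5191 = -199983275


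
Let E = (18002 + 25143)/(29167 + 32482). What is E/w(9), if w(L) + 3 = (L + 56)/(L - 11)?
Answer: -86290/4377079 ≈ -0.019714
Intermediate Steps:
w(L) = -3 + (56 + L)/(-11 + L) (w(L) = -3 + (L + 56)/(L - 11) = -3 + (56 + L)/(-11 + L))
E = 43145/61649 ≈ 0.69985
E/w(9) = 43145/(61649*(((89 - 2*9)/(-11 + 9)))) = 43145/(61649*(((89 - 18)/(-2)))) = 43145/(61649*((-½*71))) = 43145/(61649*(-71/2)) = (43145/61649)*(-2/71) = -86290/4377079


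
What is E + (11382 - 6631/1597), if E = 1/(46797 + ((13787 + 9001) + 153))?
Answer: 1267168960771/111371586 ≈ 11378.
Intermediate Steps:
E = 1/69738 (E = 1/(46797 + (22788 + 153)) = 1/(46797 + 22941) = 1/69738 ≈ 1.4339e-5)
E + (11382 - 6631/1597) = 1/69738 + (11382 - 6631/1597) = 1/69738 + 18170423/1597 = 1267168960771/111371586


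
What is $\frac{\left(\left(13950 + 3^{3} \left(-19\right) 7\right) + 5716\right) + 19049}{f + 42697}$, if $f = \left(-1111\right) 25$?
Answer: $\frac{5854}{2487} \approx 2.3538$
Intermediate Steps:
$f = -27775$
$\frac{\left(\left(13950 + 3^{3} \left(-19\right) 7\right) + 5716\right) + 19049}{f + 42697} = \frac{\left(\left(13950 + 3^{3} \left(-19\right) 7\right) + 5716\right) + 19049}{-27775 + 42697} = \frac{\left(\left(13950 + 27 \left(-19\right) 7\right) + 5716\right) + 19049}{14922} = \left(\left(\left(13950 - 3591\right) + 5716\right) + 19049\right) \frac{1}{14922} = \left(\left(10359 + 5716\right) + 19049\right) \frac{1}{14922} = \left(16075 + 19049\right) \frac{1}{14922} = 35124 \cdot \frac{1}{14922} = \frac{5854}{2487}$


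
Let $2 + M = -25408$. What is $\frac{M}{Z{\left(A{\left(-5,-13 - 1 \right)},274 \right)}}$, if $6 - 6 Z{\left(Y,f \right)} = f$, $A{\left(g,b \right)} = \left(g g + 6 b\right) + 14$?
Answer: $\frac{38115}{67} \approx 568.88$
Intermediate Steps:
$M = -25410$ ($M = -2 - 25408 = -25410$)
$A{\left(g,b \right)} = 14 + g^{2} + 6 b$ ($A{\left(g,b \right)} = \left(g^{2} + 6 b\right) + 14 = 14 + g^{2} + 6 b$)
$Z{\left(Y,f \right)} = 1 - \frac{f}{6}$
$\frac{M}{Z{\left(A{\left(-5,-13 - 1 \right)},274 \right)}} = - \frac{25410}{1 - \frac{137}{3}} = - \frac{25410}{- \frac{134}{3}} = \left(-25410\right) \left(- \frac{3}{134}\right) = \frac{38115}{67}$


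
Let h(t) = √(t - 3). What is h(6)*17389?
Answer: 17389*√3 ≈ 30119.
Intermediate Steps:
h(t) = √(-3 + t)
h(6)*17389 = √(-3 + 6)*17389 = √3*17389 = 17389*√3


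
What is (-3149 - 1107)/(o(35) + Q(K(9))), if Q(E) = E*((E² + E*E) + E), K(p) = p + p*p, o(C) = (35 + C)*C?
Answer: -2128/734275 ≈ -0.0028981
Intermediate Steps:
o(C) = C*(35 + C)
K(p) = p + p²
Q(E) = E*(E + 2*E²) (Q(E) = E*((E² + E²) + E) = E*(2*E² + E) = E*(E + 2*E²))
(-3149 - 1107)/(o(35) + Q(K(9))) = (-3149 - 1107)/(35*(35 + 35) + (9*(1 + 9))²*(1 + 2*(9*(1 + 9)))) = -4256/(35*70 + (9*10)²*(1 + 2*(9*10))) = -4256/(2450 + 90²*(1 + 2*90)) = -4256/(2450 + 8100*(1 + 180)) = -4256/(2450 + 8100*181) = -4256/(2450 + 1466100) = -4256/1468550 = -4256*1/1468550 = -2128/734275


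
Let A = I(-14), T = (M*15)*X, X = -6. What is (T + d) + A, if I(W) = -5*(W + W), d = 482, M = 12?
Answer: -458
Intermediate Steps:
T = -1080 (T = (12*15)*(-6) = 180*(-6) = -1080)
I(W) = -10*W
A = 140 (A = -10*(-14) = 140)
(T + d) + A = (-1080 + 482) + 140 = -598 + 140 = -458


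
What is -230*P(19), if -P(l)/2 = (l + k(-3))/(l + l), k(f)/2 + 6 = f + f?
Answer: -1150/19 ≈ -60.526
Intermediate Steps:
k(f) = -12 + 4*f (k(f) = -12 + 2*(f + f) = -12 + 2*(2*f) = -12 + 4*f)
P(l) = -(-24 + l)/l (P(l) = -2*(l + (-12 + 4*(-3)))/(l + l) = -2*(l + (-12 - 12))/(2*l) = -2*(l - 24)*1/(2*l) = -2*(-24 + l)*1/(2*l) = -(-24 + l)/l)
-230*P(19) = -230*(24 - 1*19)/19 = -230*(24 - 19)/19 = -230*5/19 = -1150/19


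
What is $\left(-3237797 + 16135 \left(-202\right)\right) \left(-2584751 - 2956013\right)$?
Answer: $35998714939188$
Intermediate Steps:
$\left(-3237797 + 16135 \left(-202\right)\right) \left(-2584751 - 2956013\right) = \left(-3237797 - 3259270\right) \left(-5540764\right) = \left(-6497067\right) \left(-5540764\right) = 35998714939188$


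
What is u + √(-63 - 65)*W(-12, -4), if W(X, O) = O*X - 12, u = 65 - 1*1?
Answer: 64 + 288*I*√2 ≈ 64.0 + 407.29*I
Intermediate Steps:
u = 64 (u = 65 - 1 = 64)
W(X, O) = -12 + O*X
u + √(-63 - 65)*W(-12, -4) = 64 + √(-63 - 65)*(-12 - 4*(-12)) = 64 + √(-128)*(-12 + 48) = 64 + (8*I*√2)*36 = 64 + 288*I*√2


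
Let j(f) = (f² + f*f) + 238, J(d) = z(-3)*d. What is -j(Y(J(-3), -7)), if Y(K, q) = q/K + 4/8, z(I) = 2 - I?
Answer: -107941/450 ≈ -239.87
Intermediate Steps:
J(d) = 5*d (J(d) = (2 - 1*(-3))*d = (2 + 3)*d = 5*d)
Y(K, q) = ½ + q/K (Y(K, q) = q/K + 4*(⅛) = q/K + ½ = ½ + q/K)
j(f) = 238 + 2*f² (j(f) = (f² + f²) + 238 = 2*f² + 238 = 238 + 2*f²)
-j(Y(J(-3), -7)) = -(238 + 2*((-7 + (5*(-3))/2)/((5*(-3))))²) = -(238 + 2*((-7 + (½)*(-15))/(-15))²) = -(238 + 2*(-(-7 - 15/2)/15)²) = -(238 + 2*(-1/15*(-29/2))²) = -(238 + 2*(29/30)²) = -(238 + 2*(841/900)) = -(238 + 841/450) = -1*107941/450 = -107941/450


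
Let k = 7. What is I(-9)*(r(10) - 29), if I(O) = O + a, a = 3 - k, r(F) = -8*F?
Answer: 1417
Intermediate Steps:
a = -4 (a = 3 - 1*7 = 3 - 7 = -4)
I(O) = -4 + O (I(O) = O - 4 = -4 + O)
I(-9)*(r(10) - 29) = (-4 - 9)*(-8*10 - 29) = -13*(-80 - 29) = -13*(-109) = 1417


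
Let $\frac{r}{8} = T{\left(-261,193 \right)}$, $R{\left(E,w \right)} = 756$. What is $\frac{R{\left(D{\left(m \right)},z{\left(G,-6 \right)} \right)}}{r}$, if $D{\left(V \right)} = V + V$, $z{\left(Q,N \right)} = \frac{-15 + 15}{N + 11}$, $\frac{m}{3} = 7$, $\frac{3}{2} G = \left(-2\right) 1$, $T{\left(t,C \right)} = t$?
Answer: $- \frac{21}{58} \approx -0.36207$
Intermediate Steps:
$G = - \frac{4}{3}$ ($G = \frac{2 \left(\left(-2\right) 1\right)}{3} = \frac{2}{3} \left(-2\right) = - \frac{4}{3} \approx -1.3333$)
$m = 21$ ($m = 3 \cdot 7 = 21$)
$z{\left(Q,N \right)} = 0$ ($z{\left(Q,N \right)} = \frac{0}{11 + N} = 0$)
$D{\left(V \right)} = 2 V$
$r = -2088$ ($r = 8 \left(-261\right) = -2088$)
$\frac{R{\left(D{\left(m \right)},z{\left(G,-6 \right)} \right)}}{r} = \frac{756}{-2088} = 756 \left(- \frac{1}{2088}\right) = - \frac{21}{58}$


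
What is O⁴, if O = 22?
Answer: 234256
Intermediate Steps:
O⁴ = 22⁴ = 234256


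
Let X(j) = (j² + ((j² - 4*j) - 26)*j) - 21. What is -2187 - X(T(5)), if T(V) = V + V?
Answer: -2606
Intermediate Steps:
T(V) = 2*V
X(j) = -21 + j² + j*(-26 + j² - 4*j) (X(j) = (j² + (-26 + j² - 4*j)*j) - 21 = (j² + j*(-26 + j² - 4*j)) - 21 = -21 + j² + j*(-26 + j² - 4*j))
-2187 - X(T(5)) = -2187 - (-21 + (2*5)³ - 52*5 - 3*(2*5)²) = -2187 - (-21 + 10³ - 26*10 - 3*10²) = -2187 - (-21 + 1000 - 260 - 3*100) = -2187 - (-21 + 1000 - 260 - 300) = -2187 - 1*419 = -2187 - 419 = -2606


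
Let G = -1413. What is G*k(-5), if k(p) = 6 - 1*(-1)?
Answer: -9891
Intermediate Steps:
k(p) = 7 (k(p) = 6 + 1 = 7)
G*k(-5) = -1413*7 = -9891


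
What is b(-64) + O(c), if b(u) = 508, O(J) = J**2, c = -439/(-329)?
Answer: 55179149/108241 ≈ 509.78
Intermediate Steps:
c = 439/329 (c = -439*(-1/329) = 439/329 ≈ 1.3343)
b(-64) + O(c) = 508 + (439/329)**2 = 508 + 192721/108241 = 55179149/108241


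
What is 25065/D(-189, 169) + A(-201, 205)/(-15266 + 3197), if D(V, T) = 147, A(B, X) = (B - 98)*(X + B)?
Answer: 100895099/591381 ≈ 170.61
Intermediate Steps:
A(B, X) = (-98 + B)*(B + X)
25065/D(-189, 169) + A(-201, 205)/(-15266 + 3197) = 25065/147 + ((-201)² - 98*(-201) - 98*205 - 201*205)/(-15266 + 3197) = 25065*(1/147) + (40401 + 19698 - 20090 - 41205)/(-12069) = 8355/49 - 1196*(-1/12069) = 8355/49 + 1196/12069 = 100895099/591381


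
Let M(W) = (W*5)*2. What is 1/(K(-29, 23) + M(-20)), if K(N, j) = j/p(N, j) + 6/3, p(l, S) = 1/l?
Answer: -1/865 ≈ -0.0011561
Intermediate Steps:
K(N, j) = 2 + N*j (K(N, j) = j/(1/N) + 6/3 = j*N + 6*(⅓) = N*j + 2 = 2 + N*j)
M(W) = 10*W (M(W) = (5*W)*2 = 10*W)
1/(K(-29, 23) + M(-20)) = 1/((2 - 29*23) + 10*(-20)) = 1/((2 - 667) - 200) = 1/(-665 - 200) = 1/(-865) = -1/865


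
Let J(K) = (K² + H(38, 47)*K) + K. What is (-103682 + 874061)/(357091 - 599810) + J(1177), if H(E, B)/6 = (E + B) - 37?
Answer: 418806495179/242719 ≈ 1.7255e+6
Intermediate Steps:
H(E, B) = -222 + 6*B + 6*E (H(E, B) = 6*((E + B) - 37) = 6*((B + E) - 37) = 6*(-37 + B + E) = -222 + 6*B + 6*E)
J(K) = K² + 289*K (J(K) = (K² + (-222 + 6*47 + 6*38)*K) + K = (K² + (-222 + 282 + 228)*K) + K = (K² + 288*K) + K = K² + 289*K)
(-103682 + 874061)/(357091 - 599810) + J(1177) = (-103682 + 874061)/(357091 - 599810) + 1177*(289 + 1177) = 770379/(-242719) + 1177*1466 = 770379*(-1/242719) + 1725482 = -770379/242719 + 1725482 = 418806495179/242719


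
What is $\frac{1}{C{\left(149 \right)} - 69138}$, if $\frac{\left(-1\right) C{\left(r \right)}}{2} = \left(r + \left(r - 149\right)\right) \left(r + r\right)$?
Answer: $- \frac{1}{157942} \approx -6.3314 \cdot 10^{-6}$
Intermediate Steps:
$C{\left(r \right)} = - 4 r \left(-149 + 2 r\right)$ ($C{\left(r \right)} = - 2 \left(r + \left(r - 149\right)\right) \left(r + r\right) = - 2 \left(r + \left(r - 149\right)\right) 2 r = - 2 \left(r + \left(-149 + r\right)\right) 2 r = - 2 \left(-149 + 2 r\right) 2 r = - 2 \cdot 2 r \left(-149 + 2 r\right) = - 4 r \left(-149 + 2 r\right)$)
$\frac{1}{C{\left(149 \right)} - 69138} = \frac{1}{4 \cdot 149 \left(149 - 298\right) - 69138} = \frac{1}{4 \cdot 149 \left(-149\right) - 69138} = \frac{1}{-88804 - 69138} = \frac{1}{-157942} = - \frac{1}{157942}$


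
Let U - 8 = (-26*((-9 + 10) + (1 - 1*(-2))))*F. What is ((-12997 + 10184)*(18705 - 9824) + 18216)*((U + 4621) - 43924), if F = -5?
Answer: 967980534675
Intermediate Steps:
U = 528 (U = 8 - 26*((-9 + 10) + (1 - 1*(-2)))*(-5) = 8 - 26*(1 + (1 + 2))*(-5) = 8 - 26*(1 + 3)*(-5) = 8 - 26*4*(-5) = 8 - 104*(-5) = 8 + 520 = 528)
((-12997 + 10184)*(18705 - 9824) + 18216)*((U + 4621) - 43924) = ((-12997 + 10184)*(18705 - 9824) + 18216)*((528 + 4621) - 43924) = (-2813*8881 + 18216)*(5149 - 43924) = (-24982253 + 18216)*(-38775) = -24964037*(-38775) = 967980534675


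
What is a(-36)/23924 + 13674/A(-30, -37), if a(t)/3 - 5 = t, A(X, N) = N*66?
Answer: -54560647/9737068 ≈ -5.6034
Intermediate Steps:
A(X, N) = 66*N
a(t) = 15 + 3*t
a(-36)/23924 + 13674/A(-30, -37) = (15 + 3*(-36))/23924 + 13674/((66*(-37))) = (15 - 108)*(1/23924) + 13674/(-2442) = -93*1/23924 + 13674*(-1/2442) = -93/23924 - 2279/407 = -54560647/9737068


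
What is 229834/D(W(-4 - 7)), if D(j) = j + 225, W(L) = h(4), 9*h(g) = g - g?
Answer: 229834/225 ≈ 1021.5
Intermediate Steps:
h(g) = 0 (h(g) = (g - g)/9 = (⅑)*0 = 0)
W(L) = 0
D(j) = 225 + j
229834/D(W(-4 - 7)) = 229834/(225 + 0) = 229834/225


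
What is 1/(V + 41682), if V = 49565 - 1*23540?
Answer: 1/67707 ≈ 1.4770e-5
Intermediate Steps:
V = 26025 (V = 49565 - 23540 = 26025)
1/(V + 41682) = 1/(26025 + 41682) = 1/67707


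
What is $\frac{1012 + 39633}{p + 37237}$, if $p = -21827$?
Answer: $\frac{8129}{3082} \approx 2.6376$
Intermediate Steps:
$\frac{1012 + 39633}{p + 37237} = \frac{1012 + 39633}{-21827 + 37237} = \frac{40645}{15410} = 40645 \cdot \frac{1}{15410} = \frac{8129}{3082}$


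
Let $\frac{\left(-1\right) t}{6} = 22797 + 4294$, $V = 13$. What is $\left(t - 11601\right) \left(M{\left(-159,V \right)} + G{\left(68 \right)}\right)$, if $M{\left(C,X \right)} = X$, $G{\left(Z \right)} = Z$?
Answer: $-14105907$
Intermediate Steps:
$t = -162546$ ($t = - 6 \left(22797 + 4294\right) = \left(-6\right) 27091 = -162546$)
$\left(t - 11601\right) \left(M{\left(-159,V \right)} + G{\left(68 \right)}\right) = \left(-162546 - 11601\right) \left(13 + 68\right) = \left(-174147\right) 81 = -14105907$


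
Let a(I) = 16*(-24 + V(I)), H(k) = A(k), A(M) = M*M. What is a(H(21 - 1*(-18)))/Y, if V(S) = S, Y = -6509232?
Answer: -499/135609 ≈ -0.0036797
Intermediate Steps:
A(M) = M²
H(k) = k²
a(I) = -384 + 16*I (a(I) = 16*(-24 + I) = -384 + 16*I)
a(H(21 - 1*(-18)))/Y = (-384 + 16*(21 - 1*(-18))²)/(-6509232) = (-384 + 16*(21 + 18)²)*(-1/6509232) = (-384 + 16*39²)*(-1/6509232) = (-384 + 16*1521)*(-1/6509232) = (-384 + 24336)*(-1/6509232) = 23952*(-1/6509232) = -499/135609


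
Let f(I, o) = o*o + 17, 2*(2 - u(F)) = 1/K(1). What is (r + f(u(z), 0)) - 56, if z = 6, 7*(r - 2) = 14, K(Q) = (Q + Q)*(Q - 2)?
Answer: -35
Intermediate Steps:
K(Q) = 2*Q*(-2 + Q) (K(Q) = (2*Q)*(-2 + Q) = 2*Q*(-2 + Q))
r = 4 (r = 2 + (⅐)*14 = 2 + 2 = 4)
u(F) = 9/4 (u(F) = 2 - 1/(2*(-2 + 1))/2 = 2 - 1/(2*(2*1*(-1))) = 2 - ½/(-2) = 2 - ½*(-½) = 2 + ¼ = 9/4)
f(I, o) = 17 + o² (f(I, o) = o² + 17 = 17 + o²)
(r + f(u(z), 0)) - 56 = (4 + (17 + 0²)) - 56 = (4 + (17 + 0)) - 56 = (4 + 17) - 56 = 21 - 56 = -35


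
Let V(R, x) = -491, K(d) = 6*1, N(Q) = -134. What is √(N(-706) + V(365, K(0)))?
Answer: 25*I ≈ 25.0*I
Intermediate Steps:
K(d) = 6
√(N(-706) + V(365, K(0))) = √(-134 - 491) = √(-625) = 25*I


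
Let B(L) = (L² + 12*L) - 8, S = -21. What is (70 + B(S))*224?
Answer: 56224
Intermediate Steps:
B(L) = -8 + L² + 12*L
(70 + B(S))*224 = (70 + (-8 + (-21)² + 12*(-21)))*224 = (70 + (-8 + 441 - 252))*224 = (70 + 181)*224 = 251*224 = 56224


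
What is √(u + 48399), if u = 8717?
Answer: 2*√14279 ≈ 238.99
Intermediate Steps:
√(u + 48399) = √(8717 + 48399) = √57116 = 2*√14279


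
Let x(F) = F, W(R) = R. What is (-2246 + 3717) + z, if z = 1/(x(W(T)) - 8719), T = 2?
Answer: 12822706/8717 ≈ 1471.0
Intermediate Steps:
z = -1/8717 (z = 1/(2 - 8719) = 1/(-8717) = -1/8717 ≈ -0.00011472)
(-2246 + 3717) + z = (-2246 + 3717) - 1/8717 = 1471 - 1/8717 = 12822706/8717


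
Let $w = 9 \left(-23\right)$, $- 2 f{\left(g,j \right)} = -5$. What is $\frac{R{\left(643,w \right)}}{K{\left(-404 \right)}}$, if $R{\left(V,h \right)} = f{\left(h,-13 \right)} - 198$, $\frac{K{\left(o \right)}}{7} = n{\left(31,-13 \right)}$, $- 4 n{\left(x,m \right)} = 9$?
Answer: $\frac{782}{63} \approx 12.413$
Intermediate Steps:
$n{\left(x,m \right)} = - \frac{9}{4}$ ($n{\left(x,m \right)} = \left(- \frac{1}{4}\right) 9 = - \frac{9}{4}$)
$f{\left(g,j \right)} = \frac{5}{2}$ ($f{\left(g,j \right)} = \left(- \frac{1}{2}\right) \left(-5\right) = \frac{5}{2}$)
$K{\left(o \right)} = - \frac{63}{4}$ ($K{\left(o \right)} = 7 \left(- \frac{9}{4}\right) = - \frac{63}{4}$)
$w = -207$
$R{\left(V,h \right)} = - \frac{391}{2}$ ($R{\left(V,h \right)} = \frac{5}{2} - 198 = - \frac{391}{2}$)
$\frac{R{\left(643,w \right)}}{K{\left(-404 \right)}} = - \frac{391}{2 \left(- \frac{63}{4}\right)} = \left(- \frac{391}{2}\right) \left(- \frac{4}{63}\right) = \frac{782}{63}$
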